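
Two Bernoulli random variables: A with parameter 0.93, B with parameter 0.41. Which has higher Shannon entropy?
B

For binary distributions, entropy is maximized at p=0.5 and decreases as p moves toward 0 or 1.

H(A) = H(0.93) = 0.3659 bits
H(B) = H(0.41) = 0.9765 bits

Distribution B (p=0.41) is closer to uniform (p=0.5), so it has higher entropy.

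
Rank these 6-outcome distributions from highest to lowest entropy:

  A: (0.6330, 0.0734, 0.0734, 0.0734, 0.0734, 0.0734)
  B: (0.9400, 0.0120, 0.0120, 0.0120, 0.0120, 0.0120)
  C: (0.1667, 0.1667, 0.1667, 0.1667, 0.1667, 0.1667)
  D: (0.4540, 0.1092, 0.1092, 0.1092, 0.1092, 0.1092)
C > D > A > B

Key insight: Entropy is maximized by uniform distributions and minimized by concentrated distributions.

Entropies:
  H(A) = 1.8005 bits
  H(B) = 0.4668 bits
  H(C) = 2.5850 bits
  H(D) = 2.2617 bits

Ranking: C > D > A > B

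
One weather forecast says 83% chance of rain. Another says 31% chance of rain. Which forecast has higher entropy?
31% forecast

Treat each forecast as a Bernoulli distribution. Binary entropy is maximized at p=0.5 and falls off symmetrically toward 0 or 1. The 31% forecast is closer to 50%, so it is more uncertain. H(83%) ≈ 0.658 bits, H(31%) ≈ 0.893 bits.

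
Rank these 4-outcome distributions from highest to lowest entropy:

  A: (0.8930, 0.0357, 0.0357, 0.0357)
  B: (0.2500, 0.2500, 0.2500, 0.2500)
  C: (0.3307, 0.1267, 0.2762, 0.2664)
B > C > A

Key insight: Entropy is maximized by uniform distributions and minimized by concentrated distributions.

- Uniform distributions have maximum entropy log₂(4) = 2.0000 bits
- The more "peaked" or concentrated a distribution, the lower its entropy

Entropies:
  H(A) = 0.6604 bits
  H(B) = 2.0000 bits
  H(C) = 1.9267 bits

Ranking: B > C > A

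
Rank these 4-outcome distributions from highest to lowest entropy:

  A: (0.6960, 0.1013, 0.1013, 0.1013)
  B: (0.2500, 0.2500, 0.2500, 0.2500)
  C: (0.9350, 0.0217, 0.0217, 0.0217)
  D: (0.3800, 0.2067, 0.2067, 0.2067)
B > D > A > C

Key insight: Entropy is maximized by uniform distributions and minimized by concentrated distributions.

Entropies:
  H(A) = 1.3680 bits
  H(B) = 2.0000 bits
  H(C) = 0.4500 bits
  H(D) = 1.9407 bits

Ranking: B > D > A > C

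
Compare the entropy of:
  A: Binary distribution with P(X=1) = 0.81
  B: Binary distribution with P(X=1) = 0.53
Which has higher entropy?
B

For binary distributions, entropy is maximized at p=0.5 and decreases as p moves toward 0 or 1.

H(A) = H(0.81) = 0.7015 bits
H(B) = H(0.53) = 0.9974 bits

Distribution B (p=0.53) is closer to uniform (p=0.5), so it has higher entropy.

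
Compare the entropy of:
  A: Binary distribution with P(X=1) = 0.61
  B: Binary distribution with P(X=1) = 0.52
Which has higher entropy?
B

For binary distributions, entropy is maximized at p=0.5 and decreases as p moves toward 0 or 1.

H(A) = H(0.61) = 0.9648 bits
H(B) = H(0.52) = 0.9988 bits

Distribution B (p=0.52) is closer to uniform (p=0.5), so it has higher entropy.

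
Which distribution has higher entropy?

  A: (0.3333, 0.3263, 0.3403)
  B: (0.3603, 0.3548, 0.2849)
A

Both distributions are close to uniform, making this a harder comparison.

H(A) = 1.5847 bits
H(B) = 1.5771 bits

The distribution closer to uniform has higher entropy.
Answer: A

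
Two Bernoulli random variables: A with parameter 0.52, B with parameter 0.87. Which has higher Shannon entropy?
A

For binary distributions, entropy is maximized at p=0.5 and decreases as p moves toward 0 or 1.

H(A) = H(0.52) = 0.9988 bits
H(B) = H(0.87) = 0.5574 bits

Distribution A (p=0.52) is closer to uniform (p=0.5), so it has higher entropy.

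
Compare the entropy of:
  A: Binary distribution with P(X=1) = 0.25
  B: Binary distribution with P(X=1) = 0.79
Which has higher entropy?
A

For binary distributions, entropy is maximized at p=0.5 and decreases as p moves toward 0 or 1.

H(A) = H(0.25) = 0.8113 bits
H(B) = H(0.79) = 0.7415 bits

Distribution A (p=0.25) is closer to uniform (p=0.5), so it has higher entropy.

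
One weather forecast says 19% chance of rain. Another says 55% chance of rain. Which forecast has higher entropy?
55% forecast

Treat each forecast as a Bernoulli distribution. Binary entropy is maximized at p=0.5 and falls off symmetrically toward 0 or 1. The 55% forecast is closer to 50%, so it is more uncertain. H(19%) ≈ 0.701 bits, H(55%) ≈ 0.993 bits.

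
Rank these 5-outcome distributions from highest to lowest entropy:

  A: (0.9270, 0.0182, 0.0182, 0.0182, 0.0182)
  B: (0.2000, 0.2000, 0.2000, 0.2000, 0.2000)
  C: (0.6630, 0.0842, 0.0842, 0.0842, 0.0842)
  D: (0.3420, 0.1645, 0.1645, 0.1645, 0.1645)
B > D > C > A

Key insight: Entropy is maximized by uniform distributions and minimized by concentrated distributions.

Entropies:
  H(A) = 0.5230 bits
  H(B) = 2.3219 bits
  H(C) = 1.5959 bits
  H(D) = 2.2427 bits

Ranking: B > D > C > A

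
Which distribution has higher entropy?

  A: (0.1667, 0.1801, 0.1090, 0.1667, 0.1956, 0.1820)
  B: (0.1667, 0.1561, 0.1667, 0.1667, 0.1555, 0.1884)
B

Both distributions are close to uniform, making this a harder comparison.

H(A) = 2.5634 bits
H(B) = 2.5820 bits

The distribution closer to uniform has higher entropy.
Answer: B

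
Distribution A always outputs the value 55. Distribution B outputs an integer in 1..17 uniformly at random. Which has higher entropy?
B

A is deterministic, so H(A) = 0. B is uniform over 17 outcomes, so H(B) = log₂(17) = 4.087 bits. Any distribution with genuine randomness has higher entropy than a deterministic one.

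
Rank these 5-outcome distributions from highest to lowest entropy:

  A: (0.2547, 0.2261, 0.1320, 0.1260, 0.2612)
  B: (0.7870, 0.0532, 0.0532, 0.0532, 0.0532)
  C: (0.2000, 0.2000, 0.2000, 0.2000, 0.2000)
C > A > B

Key insight: Entropy is maximized by uniform distributions and minimized by concentrated distributions.

- Uniform distributions have maximum entropy log₂(5) = 2.3219 bits
- The more "peaked" or concentrated a distribution, the lower its entropy

Entropies:
  H(A) = 2.2556 bits
  H(B) = 1.1732 bits
  H(C) = 2.3219 bits

Ranking: C > A > B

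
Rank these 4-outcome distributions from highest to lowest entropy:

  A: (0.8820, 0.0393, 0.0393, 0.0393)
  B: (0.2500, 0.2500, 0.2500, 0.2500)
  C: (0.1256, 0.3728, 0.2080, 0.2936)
B > C > A

Key insight: Entropy is maximized by uniform distributions and minimized by concentrated distributions.

- Uniform distributions have maximum entropy log₂(4) = 2.0000 bits
- The more "peaked" or concentrated a distribution, the lower its entropy

Entropies:
  H(A) = 0.7106 bits
  H(B) = 2.0000 bits
  H(C) = 1.8969 bits

Ranking: B > C > A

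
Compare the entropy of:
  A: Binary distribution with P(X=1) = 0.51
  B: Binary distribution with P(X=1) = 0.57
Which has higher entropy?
A

For binary distributions, entropy is maximized at p=0.5 and decreases as p moves toward 0 or 1.

H(A) = H(0.51) = 0.9997 bits
H(B) = H(0.57) = 0.9858 bits

Distribution A (p=0.51) is closer to uniform (p=0.5), so it has higher entropy.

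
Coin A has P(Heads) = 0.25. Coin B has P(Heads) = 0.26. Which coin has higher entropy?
B

For binary distributions, entropy is maximized at p=0.5 and decreases as p moves toward 0 or 1.

H(A) = H(0.25) = 0.8113 bits
H(B) = H(0.26) = 0.8267 bits

Distribution B (p=0.26) is closer to uniform (p=0.5), so it has higher entropy.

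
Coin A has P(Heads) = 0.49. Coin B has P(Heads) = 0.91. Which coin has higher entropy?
A

For binary distributions, entropy is maximized at p=0.5 and decreases as p moves toward 0 or 1.

H(A) = H(0.49) = 0.9997 bits
H(B) = H(0.91) = 0.4365 bits

Distribution A (p=0.49) is closer to uniform (p=0.5), so it has higher entropy.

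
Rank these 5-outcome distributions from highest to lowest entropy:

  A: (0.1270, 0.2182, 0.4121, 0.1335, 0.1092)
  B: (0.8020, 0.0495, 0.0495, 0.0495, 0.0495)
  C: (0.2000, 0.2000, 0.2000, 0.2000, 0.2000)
C > A > B

Key insight: Entropy is maximized by uniform distributions and minimized by concentrated distributions.

- Uniform distributions have maximum entropy log₂(5) = 2.3219 bits
- The more "peaked" or concentrated a distribution, the lower its entropy

Entropies:
  H(A) = 2.1211 bits
  H(B) = 1.1139 bits
  H(C) = 2.3219 bits

Ranking: C > A > B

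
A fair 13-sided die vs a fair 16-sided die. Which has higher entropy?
16-sided die

Both are uniform distributions; for uniform over n outcomes, H = log₂(n). H(13-sided) = log₂(13) = 3.700 bits and H(16-sided) = log₂(16) = 4.000 bits. More outcomes in a uniform distribution means higher entropy.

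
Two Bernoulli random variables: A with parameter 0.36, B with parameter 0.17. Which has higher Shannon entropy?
A

For binary distributions, entropy is maximized at p=0.5 and decreases as p moves toward 0 or 1.

H(A) = H(0.36) = 0.9427 bits
H(B) = H(0.17) = 0.6577 bits

Distribution A (p=0.36) is closer to uniform (p=0.5), so it has higher entropy.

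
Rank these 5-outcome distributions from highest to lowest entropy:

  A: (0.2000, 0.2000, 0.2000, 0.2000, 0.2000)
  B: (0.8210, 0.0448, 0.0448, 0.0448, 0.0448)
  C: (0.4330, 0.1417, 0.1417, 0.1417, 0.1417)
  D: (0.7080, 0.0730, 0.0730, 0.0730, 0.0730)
A > C > D > B

Key insight: Entropy is maximized by uniform distributions and minimized by concentrated distributions.

Entropies:
  H(A) = 2.3219 bits
  H(B) = 1.0359 bits
  H(C) = 2.1210 bits
  H(D) = 1.4553 bits

Ranking: A > C > D > B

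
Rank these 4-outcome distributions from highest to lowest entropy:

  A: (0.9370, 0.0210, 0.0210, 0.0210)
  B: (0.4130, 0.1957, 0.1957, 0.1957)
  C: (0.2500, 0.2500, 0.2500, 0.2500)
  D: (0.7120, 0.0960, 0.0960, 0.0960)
C > B > D > A

Key insight: Entropy is maximized by uniform distributions and minimized by concentrated distributions.

Entropies:
  H(A) = 0.4391 bits
  H(B) = 1.9084 bits
  H(C) = 2.0000 bits
  H(D) = 1.3226 bits

Ranking: C > B > D > A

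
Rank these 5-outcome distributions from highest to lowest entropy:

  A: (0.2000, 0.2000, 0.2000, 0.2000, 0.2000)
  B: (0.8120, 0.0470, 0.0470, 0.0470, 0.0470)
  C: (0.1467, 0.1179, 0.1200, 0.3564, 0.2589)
A > C > B

Key insight: Entropy is maximized by uniform distributions and minimized by concentrated distributions.

- Uniform distributions have maximum entropy log₂(5) = 2.3219 bits
- The more "peaked" or concentrated a distribution, the lower its entropy

Entropies:
  H(A) = 2.3219 bits
  H(B) = 1.0733 bits
  H(C) = 2.1723 bits

Ranking: A > C > B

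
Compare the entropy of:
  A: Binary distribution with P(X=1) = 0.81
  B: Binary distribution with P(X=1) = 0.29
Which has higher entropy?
B

For binary distributions, entropy is maximized at p=0.5 and decreases as p moves toward 0 or 1.

H(A) = H(0.81) = 0.7015 bits
H(B) = H(0.29) = 0.8687 bits

Distribution B (p=0.29) is closer to uniform (p=0.5), so it has higher entropy.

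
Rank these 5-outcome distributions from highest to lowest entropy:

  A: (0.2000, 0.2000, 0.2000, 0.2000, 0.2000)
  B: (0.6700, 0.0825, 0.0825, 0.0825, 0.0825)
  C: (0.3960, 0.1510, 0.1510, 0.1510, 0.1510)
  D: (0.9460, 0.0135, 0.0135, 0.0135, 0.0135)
A > C > B > D

Key insight: Entropy is maximized by uniform distributions and minimized by concentrated distributions.

Entropies:
  H(A) = 2.3219 bits
  H(B) = 1.5749 bits
  H(C) = 2.1766 bits
  H(D) = 0.4112 bits

Ranking: A > C > B > D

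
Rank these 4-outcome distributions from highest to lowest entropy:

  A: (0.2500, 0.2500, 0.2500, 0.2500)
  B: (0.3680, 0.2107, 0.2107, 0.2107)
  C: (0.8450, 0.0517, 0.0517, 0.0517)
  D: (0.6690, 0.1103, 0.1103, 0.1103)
A > B > D > C

Key insight: Entropy is maximized by uniform distributions and minimized by concentrated distributions.

Entropies:
  H(A) = 2.0000 bits
  H(B) = 1.9508 bits
  H(C) = 0.8679 bits
  H(D) = 1.4406 bits

Ranking: A > B > D > C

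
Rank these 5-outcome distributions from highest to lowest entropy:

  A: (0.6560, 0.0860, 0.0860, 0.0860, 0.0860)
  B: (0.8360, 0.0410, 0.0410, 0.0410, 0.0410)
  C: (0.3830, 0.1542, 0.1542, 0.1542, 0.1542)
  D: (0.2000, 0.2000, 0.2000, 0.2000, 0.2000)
D > C > A > B

Key insight: Entropy is maximized by uniform distributions and minimized by concentrated distributions.

Entropies:
  H(A) = 1.6166 bits
  H(B) = 0.9718 bits
  H(C) = 2.1941 bits
  H(D) = 2.3219 bits

Ranking: D > C > A > B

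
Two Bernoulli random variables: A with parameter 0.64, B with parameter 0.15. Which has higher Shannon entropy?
A

For binary distributions, entropy is maximized at p=0.5 and decreases as p moves toward 0 or 1.

H(A) = H(0.64) = 0.9427 bits
H(B) = H(0.15) = 0.6098 bits

Distribution A (p=0.64) is closer to uniform (p=0.5), so it has higher entropy.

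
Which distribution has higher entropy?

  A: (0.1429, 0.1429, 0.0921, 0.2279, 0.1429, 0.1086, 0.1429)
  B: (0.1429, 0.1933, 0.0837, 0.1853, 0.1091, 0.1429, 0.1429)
B

Both distributions are close to uniform, making this a harder comparison.

H(A) = 2.7551 bits
H(B) = 2.7604 bits

The distribution closer to uniform has higher entropy.
Answer: B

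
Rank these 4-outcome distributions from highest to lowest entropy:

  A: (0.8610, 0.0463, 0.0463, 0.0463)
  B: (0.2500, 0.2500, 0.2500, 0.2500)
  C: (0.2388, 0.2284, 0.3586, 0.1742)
B > C > A

Key insight: Entropy is maximized by uniform distributions and minimized by concentrated distributions.

- Uniform distributions have maximum entropy log₂(4) = 2.0000 bits
- The more "peaked" or concentrated a distribution, the lower its entropy

Entropies:
  H(A) = 0.8019 bits
  H(B) = 2.0000 bits
  H(C) = 1.9497 bits

Ranking: B > C > A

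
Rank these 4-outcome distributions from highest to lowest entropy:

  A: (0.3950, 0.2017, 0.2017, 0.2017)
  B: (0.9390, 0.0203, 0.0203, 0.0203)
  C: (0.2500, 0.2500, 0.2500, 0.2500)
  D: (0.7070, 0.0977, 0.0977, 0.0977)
C > A > D > B

Key insight: Entropy is maximized by uniform distributions and minimized by concentrated distributions.

Entropies:
  H(A) = 1.9269 bits
  H(B) = 0.4281 bits
  H(C) = 2.0000 bits
  H(D) = 1.3370 bits

Ranking: C > A > D > B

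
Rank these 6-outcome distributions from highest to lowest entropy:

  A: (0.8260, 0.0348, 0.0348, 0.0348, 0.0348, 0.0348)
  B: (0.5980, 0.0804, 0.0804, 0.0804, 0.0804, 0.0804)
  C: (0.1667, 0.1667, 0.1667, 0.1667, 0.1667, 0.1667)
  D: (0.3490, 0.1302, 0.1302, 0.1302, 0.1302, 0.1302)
C > D > B > A

Key insight: Entropy is maximized by uniform distributions and minimized by concentrated distributions.

Entropies:
  H(A) = 1.0708 bits
  H(B) = 1.9055 bits
  H(C) = 2.5850 bits
  H(D) = 2.4447 bits

Ranking: C > D > B > A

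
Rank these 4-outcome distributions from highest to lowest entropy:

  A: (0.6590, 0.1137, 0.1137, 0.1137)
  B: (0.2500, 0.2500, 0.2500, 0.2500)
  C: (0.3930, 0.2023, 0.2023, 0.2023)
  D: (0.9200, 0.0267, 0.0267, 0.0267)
B > C > A > D

Key insight: Entropy is maximized by uniform distributions and minimized by concentrated distributions.

Entropies:
  H(A) = 1.4662 bits
  H(B) = 2.0000 bits
  H(C) = 1.9288 bits
  H(D) = 0.5290 bits

Ranking: B > C > A > D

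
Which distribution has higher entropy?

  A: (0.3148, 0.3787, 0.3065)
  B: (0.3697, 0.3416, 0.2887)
A

Both distributions are close to uniform, making this a harder comparison.

H(A) = 1.5783 bits
H(B) = 1.5775 bits

The distribution closer to uniform has higher entropy.
Answer: A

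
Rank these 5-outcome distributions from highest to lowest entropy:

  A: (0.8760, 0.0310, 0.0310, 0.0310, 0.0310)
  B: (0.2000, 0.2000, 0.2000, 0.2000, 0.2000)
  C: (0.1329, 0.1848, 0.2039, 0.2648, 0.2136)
B > C > A

Key insight: Entropy is maximized by uniform distributions and minimized by concentrated distributions.

- Uniform distributions have maximum entropy log₂(5) = 2.3219 bits
- The more "peaked" or concentrated a distribution, the lower its entropy

Entropies:
  H(A) = 0.7888 bits
  H(B) = 2.3219 bits
  H(C) = 2.2882 bits

Ranking: B > C > A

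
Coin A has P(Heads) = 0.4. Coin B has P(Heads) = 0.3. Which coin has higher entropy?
A

For binary distributions, entropy is maximized at p=0.5 and decreases as p moves toward 0 or 1.

H(A) = H(0.4) = 0.9710 bits
H(B) = H(0.3) = 0.8813 bits

Distribution A (p=0.4) is closer to uniform (p=0.5), so it has higher entropy.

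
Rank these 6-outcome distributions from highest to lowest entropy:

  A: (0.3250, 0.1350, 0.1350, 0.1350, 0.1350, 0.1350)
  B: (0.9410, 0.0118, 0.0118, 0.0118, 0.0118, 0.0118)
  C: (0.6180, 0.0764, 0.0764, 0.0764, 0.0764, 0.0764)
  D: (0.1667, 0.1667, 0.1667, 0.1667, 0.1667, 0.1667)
D > A > C > B

Key insight: Entropy is maximized by uniform distributions and minimized by concentrated distributions.

Entropies:
  H(A) = 2.4770 bits
  H(B) = 0.4605 bits
  H(C) = 1.8464 bits
  H(D) = 2.5850 bits

Ranking: D > A > C > B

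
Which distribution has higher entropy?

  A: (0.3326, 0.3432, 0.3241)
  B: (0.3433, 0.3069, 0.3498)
A

Both distributions are close to uniform, making this a harder comparison.

H(A) = 1.5846 bits
H(B) = 1.5826 bits

The distribution closer to uniform has higher entropy.
Answer: A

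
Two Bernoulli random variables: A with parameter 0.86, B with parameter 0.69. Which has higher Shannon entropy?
B

For binary distributions, entropy is maximized at p=0.5 and decreases as p moves toward 0 or 1.

H(A) = H(0.86) = 0.5842 bits
H(B) = H(0.69) = 0.8932 bits

Distribution B (p=0.69) is closer to uniform (p=0.5), so it has higher entropy.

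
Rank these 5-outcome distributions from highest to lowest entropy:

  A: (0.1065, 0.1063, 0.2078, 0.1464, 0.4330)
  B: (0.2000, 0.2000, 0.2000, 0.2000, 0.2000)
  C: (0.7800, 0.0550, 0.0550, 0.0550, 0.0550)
B > A > C

Key insight: Entropy is maximized by uniform distributions and minimized by concentrated distributions.

- Uniform distributions have maximum entropy log₂(5) = 2.3219 bits
- The more "peaked" or concentrated a distribution, the lower its entropy

Entropies:
  H(A) = 2.0875 bits
  H(B) = 2.3219 bits
  H(C) = 1.2002 bits

Ranking: B > A > C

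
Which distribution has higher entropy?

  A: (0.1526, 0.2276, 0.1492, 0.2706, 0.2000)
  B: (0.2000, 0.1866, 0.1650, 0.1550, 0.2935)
A

Both distributions are close to uniform, making this a harder comparison.

H(A) = 2.2840 bits
H(B) = 2.2811 bits

The distribution closer to uniform has higher entropy.
Answer: A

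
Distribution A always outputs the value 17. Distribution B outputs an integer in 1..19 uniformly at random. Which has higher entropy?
B

A is deterministic, so H(A) = 0. B is uniform over 19 outcomes, so H(B) = log₂(19) = 4.248 bits. Any distribution with genuine randomness has higher entropy than a deterministic one.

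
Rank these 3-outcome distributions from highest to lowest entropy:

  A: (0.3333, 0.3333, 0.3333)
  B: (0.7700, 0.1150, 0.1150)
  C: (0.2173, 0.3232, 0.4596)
A > C > B

Key insight: Entropy is maximized by uniform distributions and minimized by concentrated distributions.

- Uniform distributions have maximum entropy log₂(3) = 1.5850 bits
- The more "peaked" or concentrated a distribution, the lower its entropy

Entropies:
  H(A) = 1.5850 bits
  H(B) = 1.0080 bits
  H(C) = 1.5207 bits

Ranking: A > C > B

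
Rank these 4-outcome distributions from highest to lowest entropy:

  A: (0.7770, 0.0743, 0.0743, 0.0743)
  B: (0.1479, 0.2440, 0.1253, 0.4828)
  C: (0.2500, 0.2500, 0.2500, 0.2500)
C > B > A

Key insight: Entropy is maximized by uniform distributions and minimized by concentrated distributions.

- Uniform distributions have maximum entropy log₂(4) = 2.0000 bits
- The more "peaked" or concentrated a distribution, the lower its entropy

Entropies:
  H(A) = 1.1191 bits
  H(B) = 1.7870 bits
  H(C) = 2.0000 bits

Ranking: C > B > A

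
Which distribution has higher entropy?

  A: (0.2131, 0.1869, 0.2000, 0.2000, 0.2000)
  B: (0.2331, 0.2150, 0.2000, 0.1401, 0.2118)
A

Both distributions are close to uniform, making this a harder comparison.

H(A) = 2.3207 bits
H(B) = 2.3024 bits

The distribution closer to uniform has higher entropy.
Answer: A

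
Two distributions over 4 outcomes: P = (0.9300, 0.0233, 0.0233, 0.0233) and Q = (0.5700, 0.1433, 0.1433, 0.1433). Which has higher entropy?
Q

P is highly concentrated on one outcome (93%), making it nearly deterministic. Q spreads its mass more evenly (max 57%). The more spread-out distribution has higher entropy: H(P) ≈ 0.477 bits, H(Q) ≈ 1.667 bits.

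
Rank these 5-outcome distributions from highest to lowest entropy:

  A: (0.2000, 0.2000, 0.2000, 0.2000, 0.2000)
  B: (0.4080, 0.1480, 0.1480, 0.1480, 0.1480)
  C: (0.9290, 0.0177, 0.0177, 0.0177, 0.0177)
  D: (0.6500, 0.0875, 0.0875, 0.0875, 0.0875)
A > B > D > C

Key insight: Entropy is maximized by uniform distributions and minimized by concentrated distributions.

Entropies:
  H(A) = 2.3219 bits
  H(B) = 2.1594 bits
  H(C) = 0.5116 bits
  H(D) = 1.6341 bits

Ranking: A > B > D > C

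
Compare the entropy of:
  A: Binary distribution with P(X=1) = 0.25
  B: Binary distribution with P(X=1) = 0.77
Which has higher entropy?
A

For binary distributions, entropy is maximized at p=0.5 and decreases as p moves toward 0 or 1.

H(A) = H(0.25) = 0.8113 bits
H(B) = H(0.77) = 0.7780 bits

Distribution A (p=0.25) is closer to uniform (p=0.5), so it has higher entropy.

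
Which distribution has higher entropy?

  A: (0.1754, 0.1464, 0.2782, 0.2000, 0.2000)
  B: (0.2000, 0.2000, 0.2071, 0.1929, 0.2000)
B

Both distributions are close to uniform, making this a harder comparison.

H(A) = 2.2886 bits
H(B) = 2.3216 bits

The distribution closer to uniform has higher entropy.
Answer: B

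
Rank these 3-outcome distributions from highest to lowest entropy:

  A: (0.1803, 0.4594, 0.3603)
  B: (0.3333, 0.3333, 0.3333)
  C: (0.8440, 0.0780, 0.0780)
B > A > C

Key insight: Entropy is maximized by uniform distributions and minimized by concentrated distributions.

- Uniform distributions have maximum entropy log₂(3) = 1.5850 bits
- The more "peaked" or concentrated a distribution, the lower its entropy

Entropies:
  H(A) = 1.4917 bits
  H(B) = 1.5850 bits
  H(C) = 0.7807 bits

Ranking: B > A > C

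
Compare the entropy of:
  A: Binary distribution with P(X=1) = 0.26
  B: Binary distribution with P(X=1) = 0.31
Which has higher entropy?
B

For binary distributions, entropy is maximized at p=0.5 and decreases as p moves toward 0 or 1.

H(A) = H(0.26) = 0.8267 bits
H(B) = H(0.31) = 0.8932 bits

Distribution B (p=0.31) is closer to uniform (p=0.5), so it has higher entropy.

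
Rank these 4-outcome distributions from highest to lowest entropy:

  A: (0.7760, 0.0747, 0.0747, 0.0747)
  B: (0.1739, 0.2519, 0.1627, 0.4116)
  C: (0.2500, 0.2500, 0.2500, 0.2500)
C > B > A

Key insight: Entropy is maximized by uniform distributions and minimized by concentrated distributions.

- Uniform distributions have maximum entropy log₂(4) = 2.0000 bits
- The more "peaked" or concentrated a distribution, the lower its entropy

Entropies:
  H(A) = 1.1224 bits
  H(B) = 1.8932 bits
  H(C) = 2.0000 bits

Ranking: C > B > A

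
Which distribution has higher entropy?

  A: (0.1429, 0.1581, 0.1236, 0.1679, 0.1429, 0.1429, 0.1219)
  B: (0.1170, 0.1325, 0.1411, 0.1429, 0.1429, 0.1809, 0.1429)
A

Both distributions are close to uniform, making this a harder comparison.

H(A) = 2.7989 bits
H(B) = 2.7964 bits

The distribution closer to uniform has higher entropy.
Answer: A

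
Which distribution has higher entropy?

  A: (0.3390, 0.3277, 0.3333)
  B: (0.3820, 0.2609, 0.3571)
A

Both distributions are close to uniform, making this a harder comparison.

H(A) = 1.5848 bits
H(B) = 1.5666 bits

The distribution closer to uniform has higher entropy.
Answer: A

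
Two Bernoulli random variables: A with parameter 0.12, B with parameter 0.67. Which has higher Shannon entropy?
B

For binary distributions, entropy is maximized at p=0.5 and decreases as p moves toward 0 or 1.

H(A) = H(0.12) = 0.5294 bits
H(B) = H(0.67) = 0.9149 bits

Distribution B (p=0.67) is closer to uniform (p=0.5), so it has higher entropy.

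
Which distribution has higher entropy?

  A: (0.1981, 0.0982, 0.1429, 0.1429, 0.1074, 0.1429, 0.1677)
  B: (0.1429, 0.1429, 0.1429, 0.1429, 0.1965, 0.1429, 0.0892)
B

Both distributions are close to uniform, making this a harder comparison.

H(A) = 2.7724 bits
H(B) = 2.7775 bits

The distribution closer to uniform has higher entropy.
Answer: B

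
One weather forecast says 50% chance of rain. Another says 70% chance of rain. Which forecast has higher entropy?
50% forecast

Treat each forecast as a Bernoulli distribution. Binary entropy is maximized at p=0.5 and falls off symmetrically toward 0 or 1. The 50% forecast is closer to 50%, so it is more uncertain. H(50%) ≈ 1.000 bits, H(70%) ≈ 0.881 bits.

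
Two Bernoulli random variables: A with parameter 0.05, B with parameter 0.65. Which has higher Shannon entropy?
B

For binary distributions, entropy is maximized at p=0.5 and decreases as p moves toward 0 or 1.

H(A) = H(0.05) = 0.2864 bits
H(B) = H(0.65) = 0.9341 bits

Distribution B (p=0.65) is closer to uniform (p=0.5), so it has higher entropy.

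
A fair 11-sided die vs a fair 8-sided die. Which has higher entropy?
11-sided die

Both are uniform distributions; for uniform over n outcomes, H = log₂(n). H(11-sided) = log₂(11) = 3.459 bits and H(8-sided) = log₂(8) = 3.000 bits. More outcomes in a uniform distribution means higher entropy.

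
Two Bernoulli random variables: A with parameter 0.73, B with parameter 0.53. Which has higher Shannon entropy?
B

For binary distributions, entropy is maximized at p=0.5 and decreases as p moves toward 0 or 1.

H(A) = H(0.73) = 0.8415 bits
H(B) = H(0.53) = 0.9974 bits

Distribution B (p=0.53) is closer to uniform (p=0.5), so it has higher entropy.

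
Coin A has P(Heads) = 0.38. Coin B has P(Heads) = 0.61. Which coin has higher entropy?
B

For binary distributions, entropy is maximized at p=0.5 and decreases as p moves toward 0 or 1.

H(A) = H(0.38) = 0.9580 bits
H(B) = H(0.61) = 0.9648 bits

Distribution B (p=0.61) is closer to uniform (p=0.5), so it has higher entropy.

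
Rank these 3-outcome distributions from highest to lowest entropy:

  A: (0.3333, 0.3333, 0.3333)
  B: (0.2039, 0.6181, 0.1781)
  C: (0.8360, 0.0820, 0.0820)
A > B > C

Key insight: Entropy is maximized by uniform distributions and minimized by concentrated distributions.

- Uniform distributions have maximum entropy log₂(3) = 1.5850 bits
- The more "peaked" or concentrated a distribution, the lower its entropy

Entropies:
  H(A) = 1.5850 bits
  H(B) = 1.3401 bits
  H(C) = 0.8078 bits

Ranking: A > B > C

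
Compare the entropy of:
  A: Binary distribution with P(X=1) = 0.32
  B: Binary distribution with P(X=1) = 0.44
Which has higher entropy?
B

For binary distributions, entropy is maximized at p=0.5 and decreases as p moves toward 0 or 1.

H(A) = H(0.32) = 0.9044 bits
H(B) = H(0.44) = 0.9896 bits

Distribution B (p=0.44) is closer to uniform (p=0.5), so it has higher entropy.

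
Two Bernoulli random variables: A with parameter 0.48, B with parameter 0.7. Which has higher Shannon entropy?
A

For binary distributions, entropy is maximized at p=0.5 and decreases as p moves toward 0 or 1.

H(A) = H(0.48) = 0.9988 bits
H(B) = H(0.7) = 0.8813 bits

Distribution A (p=0.48) is closer to uniform (p=0.5), so it has higher entropy.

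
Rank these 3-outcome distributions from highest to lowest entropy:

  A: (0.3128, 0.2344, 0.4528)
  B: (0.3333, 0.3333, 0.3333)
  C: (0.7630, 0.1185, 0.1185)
B > A > C

Key insight: Entropy is maximized by uniform distributions and minimized by concentrated distributions.

- Uniform distributions have maximum entropy log₂(3) = 1.5850 bits
- The more "peaked" or concentrated a distribution, the lower its entropy

Entropies:
  H(A) = 1.5326 bits
  H(B) = 1.5850 bits
  H(C) = 1.0270 bits

Ranking: B > A > C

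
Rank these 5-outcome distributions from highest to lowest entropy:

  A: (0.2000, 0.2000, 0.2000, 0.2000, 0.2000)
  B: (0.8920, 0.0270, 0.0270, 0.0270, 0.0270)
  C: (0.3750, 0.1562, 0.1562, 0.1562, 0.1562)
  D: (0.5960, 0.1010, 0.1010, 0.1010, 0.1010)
A > C > D > B

Key insight: Entropy is maximized by uniform distributions and minimized by concentrated distributions.

Entropies:
  H(A) = 2.3219 bits
  H(B) = 0.7099 bits
  H(C) = 2.2044 bits
  H(D) = 1.7812 bits

Ranking: A > C > D > B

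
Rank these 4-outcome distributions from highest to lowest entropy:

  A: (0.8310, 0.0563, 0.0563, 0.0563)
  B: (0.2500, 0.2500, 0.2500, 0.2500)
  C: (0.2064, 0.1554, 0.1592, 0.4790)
B > C > A

Key insight: Entropy is maximized by uniform distributions and minimized by concentrated distributions.

- Uniform distributions have maximum entropy log₂(4) = 2.0000 bits
- The more "peaked" or concentrated a distribution, the lower its entropy

Entropies:
  H(A) = 0.9233 bits
  H(B) = 2.0000 bits
  H(C) = 1.8180 bits

Ranking: B > C > A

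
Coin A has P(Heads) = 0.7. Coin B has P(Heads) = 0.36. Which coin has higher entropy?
B

For binary distributions, entropy is maximized at p=0.5 and decreases as p moves toward 0 or 1.

H(A) = H(0.7) = 0.8813 bits
H(B) = H(0.36) = 0.9427 bits

Distribution B (p=0.36) is closer to uniform (p=0.5), so it has higher entropy.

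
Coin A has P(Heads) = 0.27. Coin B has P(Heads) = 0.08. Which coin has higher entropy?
A

For binary distributions, entropy is maximized at p=0.5 and decreases as p moves toward 0 or 1.

H(A) = H(0.27) = 0.8415 bits
H(B) = H(0.08) = 0.4022 bits

Distribution A (p=0.27) is closer to uniform (p=0.5), so it has higher entropy.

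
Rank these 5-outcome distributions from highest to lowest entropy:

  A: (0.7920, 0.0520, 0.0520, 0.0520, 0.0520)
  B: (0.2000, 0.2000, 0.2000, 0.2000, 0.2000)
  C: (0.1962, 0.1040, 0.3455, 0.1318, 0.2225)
B > C > A

Key insight: Entropy is maximized by uniform distributions and minimized by concentrated distributions.

- Uniform distributions have maximum entropy log₂(5) = 2.3219 bits
- The more "peaked" or concentrated a distribution, the lower its entropy

Entropies:
  H(A) = 1.1536 bits
  H(B) = 2.3219 bits
  H(C) = 2.1980 bits

Ranking: B > C > A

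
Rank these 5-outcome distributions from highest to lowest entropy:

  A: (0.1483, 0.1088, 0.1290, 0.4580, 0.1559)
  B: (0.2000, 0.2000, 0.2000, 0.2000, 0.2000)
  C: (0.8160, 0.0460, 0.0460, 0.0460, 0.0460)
B > A > C

Key insight: Entropy is maximized by uniform distributions and minimized by concentrated distributions.

- Uniform distributions have maximum entropy log₂(5) = 2.3219 bits
- The more "peaked" or concentrated a distribution, the lower its entropy

Entropies:
  H(A) = 2.0717 bits
  H(B) = 2.3219 bits
  H(C) = 1.0567 bits

Ranking: B > A > C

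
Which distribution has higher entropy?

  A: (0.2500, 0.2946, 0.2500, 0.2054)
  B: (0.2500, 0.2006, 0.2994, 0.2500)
A

Both distributions are close to uniform, making this a harder comparison.

H(A) = 1.9884 bits
H(B) = 1.9858 bits

The distribution closer to uniform has higher entropy.
Answer: A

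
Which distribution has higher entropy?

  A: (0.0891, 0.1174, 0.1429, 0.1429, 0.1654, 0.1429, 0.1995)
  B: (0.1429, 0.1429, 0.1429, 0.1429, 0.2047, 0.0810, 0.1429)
A

Both distributions are close to uniform, making this a harder comparison.

H(A) = 2.7701 bits
H(B) = 2.7674 bits

The distribution closer to uniform has higher entropy.
Answer: A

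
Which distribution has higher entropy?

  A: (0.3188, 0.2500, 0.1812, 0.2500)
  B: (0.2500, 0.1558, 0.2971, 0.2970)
A

Both distributions are close to uniform, making this a harder comparison.

H(A) = 1.9724 bits
H(B) = 1.9584 bits

The distribution closer to uniform has higher entropy.
Answer: A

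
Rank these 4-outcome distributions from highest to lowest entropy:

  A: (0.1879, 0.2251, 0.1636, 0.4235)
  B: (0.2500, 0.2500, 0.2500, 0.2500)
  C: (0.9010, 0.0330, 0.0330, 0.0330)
B > A > C

Key insight: Entropy is maximized by uniform distributions and minimized by concentrated distributions.

- Uniform distributions have maximum entropy log₂(4) = 2.0000 bits
- The more "peaked" or concentrated a distribution, the lower its entropy

Entropies:
  H(A) = 1.8897 bits
  H(B) = 2.0000 bits
  H(C) = 0.6227 bits

Ranking: B > A > C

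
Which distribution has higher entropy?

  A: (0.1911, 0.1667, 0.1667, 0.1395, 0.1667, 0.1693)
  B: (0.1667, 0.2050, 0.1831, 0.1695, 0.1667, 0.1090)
A

Both distributions are close to uniform, making this a harder comparison.

H(A) = 2.5791 bits
H(B) = 2.5615 bits

The distribution closer to uniform has higher entropy.
Answer: A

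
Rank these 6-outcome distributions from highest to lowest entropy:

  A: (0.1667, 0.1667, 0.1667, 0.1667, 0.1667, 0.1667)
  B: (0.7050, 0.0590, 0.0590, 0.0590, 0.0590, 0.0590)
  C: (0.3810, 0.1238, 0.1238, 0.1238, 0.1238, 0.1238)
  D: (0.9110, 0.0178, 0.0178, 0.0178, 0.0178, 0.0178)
A > C > B > D

Key insight: Entropy is maximized by uniform distributions and minimized by concentrated distributions.

Entropies:
  H(A) = 2.5850 bits
  H(B) = 1.5601 bits
  H(C) = 2.3960 bits
  H(D) = 0.6398 bits

Ranking: A > C > B > D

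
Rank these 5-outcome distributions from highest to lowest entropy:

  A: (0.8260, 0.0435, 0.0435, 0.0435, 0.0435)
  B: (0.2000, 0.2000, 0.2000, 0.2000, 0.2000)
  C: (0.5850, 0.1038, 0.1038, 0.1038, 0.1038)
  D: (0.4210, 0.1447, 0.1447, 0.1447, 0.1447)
B > D > C > A

Key insight: Entropy is maximized by uniform distributions and minimized by concentrated distributions.

Entropies:
  H(A) = 1.0148 bits
  H(B) = 2.3219 bits
  H(C) = 1.8091 bits
  H(D) = 2.1399 bits

Ranking: B > D > C > A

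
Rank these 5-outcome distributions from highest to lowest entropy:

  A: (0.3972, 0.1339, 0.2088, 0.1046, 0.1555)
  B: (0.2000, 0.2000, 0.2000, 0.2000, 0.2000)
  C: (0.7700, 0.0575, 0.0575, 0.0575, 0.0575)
B > A > C

Key insight: Entropy is maximized by uniform distributions and minimized by concentrated distributions.

- Uniform distributions have maximum entropy log₂(5) = 2.3219 bits
- The more "peaked" or concentrated a distribution, the lower its entropy

Entropies:
  H(A) = 2.1476 bits
  H(B) = 2.3219 bits
  H(C) = 1.2380 bits

Ranking: B > A > C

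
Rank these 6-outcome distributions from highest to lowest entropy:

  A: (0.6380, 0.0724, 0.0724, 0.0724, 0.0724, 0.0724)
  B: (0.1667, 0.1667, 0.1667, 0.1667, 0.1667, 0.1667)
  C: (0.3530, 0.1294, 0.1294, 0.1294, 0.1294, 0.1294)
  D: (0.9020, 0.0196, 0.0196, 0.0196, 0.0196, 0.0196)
B > C > A > D

Key insight: Entropy is maximized by uniform distributions and minimized by concentrated distributions.

Entropies:
  H(A) = 1.7849 bits
  H(B) = 2.5850 bits
  H(C) = 2.4390 bits
  H(D) = 0.6902 bits

Ranking: B > C > A > D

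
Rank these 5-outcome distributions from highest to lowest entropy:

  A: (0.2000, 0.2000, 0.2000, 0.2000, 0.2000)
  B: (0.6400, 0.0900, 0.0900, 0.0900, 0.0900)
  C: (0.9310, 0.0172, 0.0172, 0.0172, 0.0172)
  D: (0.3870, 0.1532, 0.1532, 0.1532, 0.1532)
A > D > B > C

Key insight: Entropy is maximized by uniform distributions and minimized by concentrated distributions.

Entropies:
  H(A) = 2.3219 bits
  H(B) = 1.6627 bits
  H(C) = 0.5002 bits
  H(D) = 2.1888 bits

Ranking: A > D > B > C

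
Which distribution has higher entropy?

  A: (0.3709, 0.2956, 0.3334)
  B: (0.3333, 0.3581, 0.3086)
B

Both distributions are close to uniform, making this a harder comparison.

H(A) = 1.5788 bits
H(B) = 1.5823 bits

The distribution closer to uniform has higher entropy.
Answer: B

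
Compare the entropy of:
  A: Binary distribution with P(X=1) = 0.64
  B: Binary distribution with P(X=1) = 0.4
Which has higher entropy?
B

For binary distributions, entropy is maximized at p=0.5 and decreases as p moves toward 0 or 1.

H(A) = H(0.64) = 0.9427 bits
H(B) = H(0.4) = 0.9710 bits

Distribution B (p=0.4) is closer to uniform (p=0.5), so it has higher entropy.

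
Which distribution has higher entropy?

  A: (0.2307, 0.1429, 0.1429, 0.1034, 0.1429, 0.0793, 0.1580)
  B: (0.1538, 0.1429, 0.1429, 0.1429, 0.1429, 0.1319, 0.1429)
B

Both distributions are close to uniform, making this a harder comparison.

H(A) = 2.7404 bits
H(B) = 2.8061 bits

The distribution closer to uniform has higher entropy.
Answer: B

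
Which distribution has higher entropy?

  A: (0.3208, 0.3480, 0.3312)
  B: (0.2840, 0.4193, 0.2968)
A

Both distributions are close to uniform, making this a harder comparison.

H(A) = 1.5842 bits
H(B) = 1.5616 bits

The distribution closer to uniform has higher entropy.
Answer: A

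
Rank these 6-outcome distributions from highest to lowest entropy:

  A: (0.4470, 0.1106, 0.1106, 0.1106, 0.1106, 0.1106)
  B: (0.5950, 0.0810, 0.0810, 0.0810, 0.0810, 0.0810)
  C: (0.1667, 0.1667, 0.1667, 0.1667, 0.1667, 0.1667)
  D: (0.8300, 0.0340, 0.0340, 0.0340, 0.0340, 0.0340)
C > A > B > D

Key insight: Entropy is maximized by uniform distributions and minimized by concentrated distributions.

Entropies:
  H(A) = 2.2759 bits
  H(B) = 1.9142 bits
  H(C) = 2.5850 bits
  H(D) = 1.0524 bits

Ranking: C > A > B > D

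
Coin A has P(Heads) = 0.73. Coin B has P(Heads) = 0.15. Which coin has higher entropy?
A

For binary distributions, entropy is maximized at p=0.5 and decreases as p moves toward 0 or 1.

H(A) = H(0.73) = 0.8415 bits
H(B) = H(0.15) = 0.6098 bits

Distribution A (p=0.73) is closer to uniform (p=0.5), so it has higher entropy.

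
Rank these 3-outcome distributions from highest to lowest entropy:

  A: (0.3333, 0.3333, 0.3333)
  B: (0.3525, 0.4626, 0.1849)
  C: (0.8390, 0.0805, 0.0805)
A > B > C

Key insight: Entropy is maximized by uniform distributions and minimized by concentrated distributions.

- Uniform distributions have maximum entropy log₂(3) = 1.5850 bits
- The more "peaked" or concentrated a distribution, the lower its entropy

Entropies:
  H(A) = 1.5850 bits
  H(B) = 1.4950 bits
  H(C) = 0.7977 bits

Ranking: A > B > C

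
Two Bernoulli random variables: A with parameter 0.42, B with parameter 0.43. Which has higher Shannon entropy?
B

For binary distributions, entropy is maximized at p=0.5 and decreases as p moves toward 0 or 1.

H(A) = H(0.42) = 0.9815 bits
H(B) = H(0.43) = 0.9858 bits

Distribution B (p=0.43) is closer to uniform (p=0.5), so it has higher entropy.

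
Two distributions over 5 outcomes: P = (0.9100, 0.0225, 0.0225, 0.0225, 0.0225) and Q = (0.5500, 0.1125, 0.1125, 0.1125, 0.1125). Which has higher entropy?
Q

P is highly concentrated on one outcome (91%), making it nearly deterministic. Q spreads its mass more evenly (max 55%). The more spread-out distribution has higher entropy: H(P) ≈ 0.616 bits, H(Q) ≈ 1.893 bits.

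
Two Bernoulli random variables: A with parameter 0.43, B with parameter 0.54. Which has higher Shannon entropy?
B

For binary distributions, entropy is maximized at p=0.5 and decreases as p moves toward 0 or 1.

H(A) = H(0.43) = 0.9858 bits
H(B) = H(0.54) = 0.9954 bits

Distribution B (p=0.54) is closer to uniform (p=0.5), so it has higher entropy.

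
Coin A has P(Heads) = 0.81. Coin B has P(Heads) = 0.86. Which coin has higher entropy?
A

For binary distributions, entropy is maximized at p=0.5 and decreases as p moves toward 0 or 1.

H(A) = H(0.81) = 0.7015 bits
H(B) = H(0.86) = 0.5842 bits

Distribution A (p=0.81) is closer to uniform (p=0.5), so it has higher entropy.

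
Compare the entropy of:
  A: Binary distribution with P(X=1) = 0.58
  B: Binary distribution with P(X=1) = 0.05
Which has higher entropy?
A

For binary distributions, entropy is maximized at p=0.5 and decreases as p moves toward 0 or 1.

H(A) = H(0.58) = 0.9815 bits
H(B) = H(0.05) = 0.2864 bits

Distribution A (p=0.58) is closer to uniform (p=0.5), so it has higher entropy.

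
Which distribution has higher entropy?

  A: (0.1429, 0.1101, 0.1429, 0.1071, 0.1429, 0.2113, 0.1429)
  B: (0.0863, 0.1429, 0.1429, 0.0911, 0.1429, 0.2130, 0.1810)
A

Both distributions are close to uniform, making this a harder comparison.

H(A) = 2.7738 bits
H(B) = 2.7446 bits

The distribution closer to uniform has higher entropy.
Answer: A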